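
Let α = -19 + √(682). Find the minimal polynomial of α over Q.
m_α(x) = x^2 + 38x - 321

From α + 19 = √(682), squaring gives (α + 19)^2 = 682, i.e. α^2 + 38α + 361 = 682, so α^2 + 38α - 321 = 0. The discriminant of x^2 + 38x - 321 is (38)^2 - 4·(-321) = 1444 + 1284 = 2728, and 4·(682) is not a perfect square in Q since 682 is squarefree and ≠ 1. Hence x^2 + 38x - 321 is irreducible over Q and is the minimal polynomial of α.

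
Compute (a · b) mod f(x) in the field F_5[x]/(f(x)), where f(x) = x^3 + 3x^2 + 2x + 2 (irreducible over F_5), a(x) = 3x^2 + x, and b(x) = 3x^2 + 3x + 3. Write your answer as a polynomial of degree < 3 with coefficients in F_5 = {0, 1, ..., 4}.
a · b ≡ 4x^2 (mod f(x))

Multiply in F_5[x]: a(x)·b(x) = (3x^2 + x)·(3x^2 + 3x + 3) = 4x^4 + 2x^3 + 2x^2 + 3x. This has degree ≥ 3, so divide by f(x) over F_5: 4x^4 + 2x^3 + 2x^2 + 3x = (4x)·(x^3 + 3x^2 + 2x + 2) + (4x^2). Hence a·b ≡ 4x^2 (mod f). (F_5[x]/(f) is a field with 5^3 = 125 elements since f is irreducible of degree 3.)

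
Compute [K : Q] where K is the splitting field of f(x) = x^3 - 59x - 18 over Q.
[K : Q] = 6

By the rational root test, any rational root of the monic integer polynomial f(x) = x^3 - 59x - 18 must be an integer dividing the constant term -18, i.e. one of ±{1, 2, 3, 6, 9, 18}. Evaluating: f(1) = -76, f(-1) = 40, f(2) = -128, f(-2) = 92, f(3) = -168, f(-3) = 132, f(6) = -156, f(-6) = 120, f(9) = 180, f(-9) = -216, f(18) = 4752, f(-18) = -4788; none is 0, so f has no rational root and is therefore irreducible over Q (a cubic with no linear factor over a field is irreducible). For an irreducible cubic, the Galois group is A_3 or S_3 according as the discriminant disc(f) = -4a^3 - 27b^2 = -4·(-59)^3 - 27·(-18)^2 = 812768 is or is not a square in Q. Here disc(f) = 812768 is not a perfect square in Q, so the Galois group of f over Q is not contained in A_3 and must be all of S_3. The splitting field has degree |S_3| = 6 over Q, so [K : Q] = 6.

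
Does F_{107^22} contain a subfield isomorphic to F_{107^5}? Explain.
No: F_{107^5} is not a subfield of F_{107^22}

F_{p^m} embeds in F_{p^n} iff m | n. Here 5 ∤ 22 (since 22 = 4·5 + 2 with remainder 2 ≠ 0), so F_{107^5} is not a subfield of F_{107^22}. Equivalently: if it were, the tower law would give 5 = [F_{107^5}:F_107] dividing [F_{107^22}:F_107] = 22, contradiction.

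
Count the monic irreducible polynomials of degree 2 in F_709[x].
There are 250986 monic irreducible polynomials of degree 2 over F_709

Each element of F_{709^2} that lies in no proper subfield is a root of exactly one monic irreducible of degree 2 over F_709, and each such polynomial has 2 distinct roots in F_{709^2}. By Möbius inversion the count is N_709(2) = (1/2) Σ_{d|2} μ(2/d) · 709^d = (1/2)(μ(2)·709^1 + μ(1)·709^2) = 501972/2 = 250986.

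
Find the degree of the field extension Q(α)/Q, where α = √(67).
[Q(α):Q] = 2

[Q(α):Q] equals the degree of the minimal polynomial of α. Here α^2 = 67 and x^2 - 67 is irreducible (d = 67 is squarefree, ≠ 1, hence not a square), so deg(m_α) = 2. Thus [Q(α):Q] = 2.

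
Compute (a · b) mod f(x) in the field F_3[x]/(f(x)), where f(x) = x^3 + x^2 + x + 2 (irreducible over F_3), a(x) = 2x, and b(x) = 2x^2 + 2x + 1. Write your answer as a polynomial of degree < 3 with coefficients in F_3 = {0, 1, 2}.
a · b ≡ x + 1 (mod f(x))

Multiply in F_3[x]: a(x)·b(x) = (2x)·(2x^2 + 2x + 1) = x^3 + x^2 + 2x. This has degree ≥ 3, so divide by f(x) over F_3: x^3 + x^2 + 2x = (1)·(x^3 + x^2 + x + 2) + (x + 1). Hence a·b ≡ x + 1 (mod f). (F_3[x]/(f) is a field with 3^3 = 27 elements since f is irreducible of degree 3.)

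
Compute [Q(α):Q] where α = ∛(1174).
[Q(α):Q] = 3

The minimal polynomial of α is x^3 - 1174, irreducible over Q since 1174 is not a perfect cube (so x^3 - 1174 has no rational root). Hence [Q(α):Q] = deg(m_α) = 3.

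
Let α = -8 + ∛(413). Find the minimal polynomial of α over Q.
m_α(x) = x^3 + 24x^2 + 192x + 99

Set β = α + 8 = ∛(413), so β^3 = 413. Then (α + 8)^3 - 413 = 0, i.e. α is a root of g(x) = (x + 8)^3 - 413 = x^3 + 24x^2 + 192x + 99. Since g(x) = h(x + 8) where h(x) = x^3 - 413, and h is irreducible over Q (because 413 is not a perfect cube, so h has no rational root, and a monic cubic with no rational root is irreducible), g is also irreducible (irreducibility is preserved under the substitution x → x + 8). Hence m_α(x) = x^3 + 24x^2 + 192x + 99.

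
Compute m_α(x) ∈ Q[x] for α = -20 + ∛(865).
m_α(x) = x^3 + 60x^2 + 1200x + 7135

Set β = α + 20 = ∛(865), so β^3 = 865. Then (α + 20)^3 - 865 = 0, i.e. α is a root of g(x) = (x + 20)^3 - 865 = x^3 + 60x^2 + 1200x + 7135. Since g(x) = h(x + 20) where h(x) = x^3 - 865, and h is irreducible over Q (because 865 is not a perfect cube, so h has no rational root, and a monic cubic with no rational root is irreducible), g is also irreducible (irreducibility is preserved under the substitution x → x + 20). Hence m_α(x) = x^3 + 60x^2 + 1200x + 7135.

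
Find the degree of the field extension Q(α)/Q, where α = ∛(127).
[Q(α):Q] = 3

The minimal polynomial of α is x^3 - 127, irreducible over Q since 127 is not a perfect cube (so x^3 - 127 has no rational root). Hence [Q(α):Q] = deg(m_α) = 3.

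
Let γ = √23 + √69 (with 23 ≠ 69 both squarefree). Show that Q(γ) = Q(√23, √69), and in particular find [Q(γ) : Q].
[Q(γ) : Q] = 4 (equivalently, Q(γ) = Q(√23, √69))

Obviously Q(γ) ⊆ Q(√23, √69), and [Q(√23, √69):Q] = 4 (since 23, 69 are distinct squarefree integers > 1 with 1587 not a perfect square). To show equality we compute the minimal polynomial of γ. From γ = √23 + √69: γ^2 = 23 + 2√(1587) + 69 = 92 + 2√(1587), so γ^2 - 92 = 2√(1587); squaring, (γ^2 - 92)^2 = 4·1587, i.e. γ^4 - 184γ^2 + 8464 - 6348 = 0, i.e. γ^4 - 184γ^2 + 2116 = 0. So γ is a root of x^4 - 184x^2 + 2116. This polynomial is irreducible over Q: it has no rational root (each ±√23 ± √69 is irrational), and any factorization into two quadratics over Q would force √(1587) ∈ Q (pairing opposite roots) or √23, √69 ∈ Q (other pairings), all impossible. Hence [Q(γ):Q] = 4 = [Q(√23, √69):Q], so Q(γ) = Q(√23, √69).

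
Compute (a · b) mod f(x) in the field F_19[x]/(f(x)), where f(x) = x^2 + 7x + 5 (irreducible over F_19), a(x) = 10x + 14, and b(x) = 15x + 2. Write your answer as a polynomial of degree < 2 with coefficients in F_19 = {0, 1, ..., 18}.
a · b ≡ 16x (mod f(x))

Multiply in F_19[x]: a(x)·b(x) = (10x + 14)·(15x + 2) = 17x^2 + 2x + 9. This has degree ≥ 2, so divide by f(x) over F_19: 17x^2 + 2x + 9 = (17)·(x^2 + 7x + 5) + (16x). Hence a·b ≡ 16x (mod f). (F_19[x]/(f) is a field with 19^2 = 361 elements since f is irreducible of degree 2.)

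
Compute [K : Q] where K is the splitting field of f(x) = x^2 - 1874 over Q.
[K : Q] = 2

f(x) = x^2 - 1874 factors as (x - √1874)(x + √1874). The splitting field is K = Q(√1874). Since 1874 is squarefree and > 1, it is not a perfect square, so x^2 - 1874 is irreducible over Q and [Q(√1874) : Q] = 2. Hence [K : Q] = 2.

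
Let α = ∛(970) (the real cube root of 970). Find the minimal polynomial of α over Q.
m_α(x) = x^3 - 970

α satisfies α^3 = 970, so x^3 - 970 annihilates α. By the rational root test, a rational root p/q (in lowest terms) of x^3 - 970 would satisfy p^3 = 970 q^3, forcing q = 1 and p^3 = 970; but 970 is not a perfect cube, contradiction. A monic cubic over Q with no rational root is irreducible (any nontrivial factorization would include a linear factor). Hence x^3 - 970 is the minimal polynomial of α, and in particular [Q(α):Q] = 3.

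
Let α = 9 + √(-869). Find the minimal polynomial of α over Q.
m_α(x) = x^2 - 18x + 950

From α - 9 = √(-869), squaring gives (α - 9)^2 = -869, i.e. α^2 - 18α + 81 = -869, so α^2 - 18α + 950 = 0. The discriminant of x^2 - 18x + 950 is (-18)^2 - 4·(950) = 324 - 3800 = -3476, and 4·(-869) is not a perfect square in Q since -869 is squarefree and ≠ 1. Hence x^2 - 18x + 950 is irreducible over Q and is the minimal polynomial of α.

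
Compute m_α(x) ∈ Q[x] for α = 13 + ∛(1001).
m_α(x) = x^3 - 39x^2 + 507x - 3198

Set β = α - 13 = ∛(1001), so β^3 = 1001. Then (α - 13)^3 - 1001 = 0, i.e. α is a root of g(x) = (x - 13)^3 - 1001 = x^3 - 39x^2 + 507x - 3198. Since g(x) = h(x - 13) where h(x) = x^3 - 1001, and h is irreducible over Q (because 1001 is not a perfect cube, so h has no rational root, and a monic cubic with no rational root is irreducible), g is also irreducible (irreducibility is preserved under the substitution x → x - 13). Hence m_α(x) = x^3 - 39x^2 + 507x - 3198.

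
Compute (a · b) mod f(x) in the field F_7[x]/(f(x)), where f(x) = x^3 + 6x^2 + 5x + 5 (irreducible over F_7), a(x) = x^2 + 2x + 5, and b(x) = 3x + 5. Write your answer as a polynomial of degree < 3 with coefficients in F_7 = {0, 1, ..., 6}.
a · b ≡ 3x + 3 (mod f(x))

Multiply in F_7[x]: a(x)·b(x) = (x^2 + 2x + 5)·(3x + 5) = 3x^3 + 4x^2 + 4x + 4. This has degree ≥ 3, so divide by f(x) over F_7: 3x^3 + 4x^2 + 4x + 4 = (3)·(x^3 + 6x^2 + 5x + 5) + (3x + 3). Hence a·b ≡ 3x + 3 (mod f). (F_7[x]/(f) is a field with 7^3 = 343 elements since f is irreducible of degree 3.)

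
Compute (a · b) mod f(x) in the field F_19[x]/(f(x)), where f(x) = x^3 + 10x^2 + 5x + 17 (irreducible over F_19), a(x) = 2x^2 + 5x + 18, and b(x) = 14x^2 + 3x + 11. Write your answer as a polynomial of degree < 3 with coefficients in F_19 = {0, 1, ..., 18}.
a · b ≡ 4x^2 + 7x + 18 (mod f(x))

Multiply in F_19[x]: a(x)·b(x) = (2x^2 + 5x + 18)·(14x^2 + 3x + 11) = 9x^4 + 4x^2 + 14x + 8. This has degree ≥ 3, so divide by f(x) over F_19: 9x^4 + 4x^2 + 14x + 8 = (9x + 5)·(x^3 + 10x^2 + 5x + 17) + (4x^2 + 7x + 18). Hence a·b ≡ 4x^2 + 7x + 18 (mod f). (F_19[x]/(f) is a field with 19^3 = 6859 elements since f is irreducible of degree 3.)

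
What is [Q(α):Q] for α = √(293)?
[Q(α):Q] = 2

[Q(α):Q] equals the degree of the minimal polynomial of α. Here α^2 = 293 and x^2 - 293 is irreducible (d = 293 is squarefree, ≠ 1, hence not a square), so deg(m_α) = 2. Thus [Q(α):Q] = 2.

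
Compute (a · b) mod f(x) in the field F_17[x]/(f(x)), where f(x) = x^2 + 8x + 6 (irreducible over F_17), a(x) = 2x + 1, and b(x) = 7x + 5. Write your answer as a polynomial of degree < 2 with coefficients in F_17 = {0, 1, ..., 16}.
a · b ≡ 7x + 6 (mod f(x))

Multiply in F_17[x]: a(x)·b(x) = (2x + 1)·(7x + 5) = 14x^2 + 5. This has degree ≥ 2, so divide by f(x) over F_17: 14x^2 + 5 = (14)·(x^2 + 8x + 6) + (7x + 6). Hence a·b ≡ 7x + 6 (mod f). (F_17[x]/(f) is a field with 17^2 = 289 elements since f is irreducible of degree 2.)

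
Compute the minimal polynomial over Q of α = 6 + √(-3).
m_α(x) = x^2 - 12x + 39

From α - 6 = √(-3), squaring gives (α - 6)^2 = -3, i.e. α^2 - 12α + 36 = -3, so α^2 - 12α + 39 = 0. The discriminant of x^2 - 12x + 39 is (-12)^2 - 4·(39) = 144 - 156 = -12, and 4·(-3) is not a perfect square in Q since -3 is squarefree and ≠ 1. Hence x^2 - 12x + 39 is irreducible over Q and is the minimal polynomial of α.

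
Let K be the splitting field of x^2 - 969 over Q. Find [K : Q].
[K : Q] = 2

f(x) = x^2 - 969 factors as (x - √969)(x + √969). The splitting field is K = Q(√969). Since 969 is squarefree and > 1, it is not a perfect square, so x^2 - 969 is irreducible over Q and [Q(√969) : Q] = 2. Hence [K : Q] = 2.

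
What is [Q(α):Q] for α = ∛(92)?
[Q(α):Q] = 3

The minimal polynomial of α is x^3 - 92, irreducible over Q since 92 is not a perfect cube (so x^3 - 92 has no rational root). Hence [Q(α):Q] = deg(m_α) = 3.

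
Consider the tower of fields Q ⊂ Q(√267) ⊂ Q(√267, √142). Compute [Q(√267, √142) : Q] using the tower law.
[Q(√267, √142) : Q] = 4

[Q(√267):Q] = 2 (min poly x^2 - 267, irreducible since 267 is squarefree > 1). For the top step, suppose √142 ∈ Q(√267), say √142 = c + d√267 with c, d ∈ Q. Squaring: 142 = c^2 + 267d^2 + 2cd√267. Since √267 ∉ Q this forces 2cd = 0. If d = 0 then √142 = c ∈ Q, contradicting 142 squarefree > 1. If c = 0 then 142 = 267d^2, so 267·142 = (267d)^2 is a perfect square in Q — but 267·142 = 37914 is not a perfect square (since 267 and 142 are distinct squarefree integers). Contradiction. Hence √142 ∉ Q(√267), so x^2 - 142 stays irreducible over Q(√267) and [Q(√267, √142) : Q(√267)] = 2. By the tower law, [Q(√267, √142) : Q] = 2 · 2 = 4.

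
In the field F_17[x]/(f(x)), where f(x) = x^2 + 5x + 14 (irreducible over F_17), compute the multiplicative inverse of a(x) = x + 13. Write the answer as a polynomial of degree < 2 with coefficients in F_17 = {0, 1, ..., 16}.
a(x)^(-1) ≡ x + 9 (mod f(x))

Since f is irreducible over F_17, F_17[x]/(f) is a field and a(x) ≠ 0 has an inverse. Apply the extended Euclidean algorithm to f(x) and a(x) in F_17[x]: f(x) = (x + 9)·a(x) + (16). The last nonzero remainder is the constant 16 = gcd(f, a) in F_17. Back-substituting through the division chain expresses 16 = s(x)·a(x) + t(x)·f(x) with s(x) ≡ 16x + 8 (mod f), so (16x + 8)·a(x) ≡ 16 (mod f). Multiplying by 16^(-1) ≡ 16 in F_17 gives a(x)^(-1) ≡ 16·(16x + 8) ≡ x + 9 (mod f). Check: (x + 13)·(x + 9) = x^2 + 5x + 15 ≡ 1 (mod x^2 + 5x + 14).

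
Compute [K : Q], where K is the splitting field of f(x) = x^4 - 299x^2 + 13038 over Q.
[K : Q] = 4

Solving the quadratic in x^2: x^2 = (299 ± √(299^2 - 4·13038))/2 = (299 ± √37249)/2 = (299 ± 193)/2, giving x^2 = 246 or x^2 = 53. So f(x) = (x^2 - 246)(x^2 - 53) and the roots of f are ±√246, ±√53. Hence the splitting field is K = Q(√246, √53). Since 246 and 53 are distinct squarefree integers > 1, their product 13038 is not a perfect square, so √53 ∉ Q(√246). By the tower law [K:Q] = [Q(√246,√53):Q(√246)] · [Q(√246):Q] = 2 · 2 = 4.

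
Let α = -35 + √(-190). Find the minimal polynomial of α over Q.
m_α(x) = x^2 + 70x + 1415

From α + 35 = √(-190), squaring gives (α + 35)^2 = -190, i.e. α^2 + 70α + 1225 = -190, so α^2 + 70α + 1415 = 0. The discriminant of x^2 + 70x + 1415 is (70)^2 - 4·(1415) = 4900 - 5660 = -760, and 4·(-190) is not a perfect square in Q since -190 is squarefree and ≠ 1. Hence x^2 + 70x + 1415 is irreducible over Q and is the minimal polynomial of α.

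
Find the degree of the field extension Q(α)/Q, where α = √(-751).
[Q(α):Q] = 2

[Q(α):Q] equals the degree of the minimal polynomial of α. Here α^2 = -751 and x^2 + 751 is irreducible (d = -751 is squarefree, ≠ 1, hence not a square), so deg(m_α) = 2. Thus [Q(α):Q] = 2.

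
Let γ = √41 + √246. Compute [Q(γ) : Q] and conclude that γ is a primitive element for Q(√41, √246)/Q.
[Q(γ) : Q] = 4 (equivalently, Q(γ) = Q(√41, √246))

Obviously Q(γ) ⊆ Q(√41, √246), and [Q(√41, √246):Q] = 4 (since 41, 246 are distinct squarefree integers > 1 with 10086 not a perfect square). To show equality we compute the minimal polynomial of γ. From γ = √41 + √246: γ^2 = 41 + 2√(10086) + 246 = 287 + 2√(10086), so γ^2 - 287 = 2√(10086); squaring, (γ^2 - 287)^2 = 4·10086, i.e. γ^4 - 574γ^2 + 82369 - 40344 = 0, i.e. γ^4 - 574γ^2 + 42025 = 0. So γ is a root of x^4 - 574x^2 + 42025. This polynomial is irreducible over Q: it has no rational root (each ±√41 ± √246 is irrational), and any factorization into two quadratics over Q would force √(10086) ∈ Q (pairing opposite roots) or √41, √246 ∈ Q (other pairings), all impossible. Hence [Q(γ):Q] = 4 = [Q(√41, √246):Q], so Q(γ) = Q(√41, √246).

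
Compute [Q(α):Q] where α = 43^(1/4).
[Q(α):Q] = 4

α is a root of x^4 - 43. By Eisenstein's criterion at the prime p = 43 (which divides the constant term 43 but p^2 = 1849 does not, since 43 is squarefree), x^4 - 43 is irreducible over Q. Hence [Q(α):Q] = 4.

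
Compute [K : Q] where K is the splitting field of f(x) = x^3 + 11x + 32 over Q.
[K : Q] = 6

By the rational root test, any rational root of the monic integer polynomial f(x) = x^3 + 11x + 32 must be an integer dividing the constant term 32, i.e. one of ±{1, 2, 4, 8, 16, 32}. Evaluating: f(1) = 44, f(-1) = 20, f(2) = 62, f(-2) = 2, f(4) = 140, f(-4) = -76, f(8) = 632, f(-8) = -568, f(16) = 4304, f(-16) = -4240, f(32) = 33152, f(-32) = -33088; none is 0, so f has no rational root and is therefore irreducible over Q (a cubic with no linear factor over a field is irreducible). For an irreducible cubic, the Galois group is A_3 or S_3 according as the discriminant disc(f) = -4a^3 - 27b^2 = -4·(11)^3 - 27·(32)^2 = -32972 is or is not a square in Q. Here disc(f) = -32972 is not a perfect square in Q, so the Galois group of f over Q is not contained in A_3 and must be all of S_3. The splitting field has degree |S_3| = 6 over Q, so [K : Q] = 6.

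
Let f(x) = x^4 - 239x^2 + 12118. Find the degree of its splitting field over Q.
[K : Q] = 4

Solving the quadratic in x^2: x^2 = (239 ± √(239^2 - 4·12118))/2 = (239 ± √8649)/2 = (239 ± 93)/2, giving x^2 = 73 or x^2 = 166. So f(x) = (x^2 - 73)(x^2 - 166) and the roots of f are ±√73, ±√166. Hence the splitting field is K = Q(√73, √166). Since 73 and 166 are distinct squarefree integers > 1, their product 12118 is not a perfect square, so √166 ∉ Q(√73). By the tower law [K:Q] = [Q(√73,√166):Q(√73)] · [Q(√73):Q] = 2 · 2 = 4.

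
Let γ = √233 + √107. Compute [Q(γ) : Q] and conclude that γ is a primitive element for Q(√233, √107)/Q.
[Q(γ) : Q] = 4 (equivalently, Q(γ) = Q(√233, √107))

Obviously Q(γ) ⊆ Q(√233, √107), and [Q(√233, √107):Q] = 4 (since 233, 107 are distinct squarefree integers > 1 with 24931 not a perfect square). To show equality we compute the minimal polynomial of γ. From γ = √233 + √107: γ^2 = 233 + 2√(24931) + 107 = 340 + 2√(24931), so γ^2 - 340 = 2√(24931); squaring, (γ^2 - 340)^2 = 4·24931, i.e. γ^4 - 680γ^2 + 115600 - 99724 = 0, i.e. γ^4 - 680γ^2 + 15876 = 0. So γ is a root of x^4 - 680x^2 + 15876. This polynomial is irreducible over Q: it has no rational root (each ±√233 ± √107 is irrational), and any factorization into two quadratics over Q would force √(24931) ∈ Q (pairing opposite roots) or √233, √107 ∈ Q (other pairings), all impossible. Hence [Q(γ):Q] = 4 = [Q(√233, √107):Q], so Q(γ) = Q(√233, √107).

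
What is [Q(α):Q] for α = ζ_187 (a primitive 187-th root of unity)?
[Q(α):Q] = 160

The minimal polynomial of ζ_187 over Q is the 187-th cyclotomic polynomial Φ_187(x), which is irreducible over Q and has degree φ(187) = 160. Hence [Q(α):Q] = φ(187) = 160.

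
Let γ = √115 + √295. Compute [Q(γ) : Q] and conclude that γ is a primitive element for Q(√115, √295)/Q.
[Q(γ) : Q] = 4 (equivalently, Q(γ) = Q(√115, √295))

Obviously Q(γ) ⊆ Q(√115, √295), and [Q(√115, √295):Q] = 4 (since 115, 295 are distinct squarefree integers > 1 with 33925 not a perfect square). To show equality we compute the minimal polynomial of γ. From γ = √115 + √295: γ^2 = 115 + 2√(33925) + 295 = 410 + 2√(33925), so γ^2 - 410 = 2√(33925); squaring, (γ^2 - 410)^2 = 4·33925, i.e. γ^4 - 820γ^2 + 168100 - 135700 = 0, i.e. γ^4 - 820γ^2 + 32400 = 0. So γ is a root of x^4 - 820x^2 + 32400. This polynomial is irreducible over Q: it has no rational root (each ±√115 ± √295 is irrational), and any factorization into two quadratics over Q would force √(33925) ∈ Q (pairing opposite roots) or √115, √295 ∈ Q (other pairings), all impossible. Hence [Q(γ):Q] = 4 = [Q(√115, √295):Q], so Q(γ) = Q(√115, √295).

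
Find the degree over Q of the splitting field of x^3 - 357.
[K : Q] = 6

The roots of x^3 - 357 are ∛357, ω∛357, ω^2∛357 where ω = e^(2πi/3) is a primitive cube root of unity, so K = Q(∛357, ω). Now [Q(∛357):Q] = 3 (since 357 is not a perfect cube, x^3 - 357 is irreducible) and [Q(ω):Q] = 2. Both 2 and 3 divide [K:Q], and [K:Q] ≤ 3·2 = 6, so [K:Q] = 6. (Equivalently: Q(∛357) ⊂ R but ω ∉ R, so [K : Q(∛357)] = 2.)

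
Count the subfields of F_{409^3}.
F_{409^3} has 2 subfields

The subfields of F_{p^n} are exactly the fields F_{p^d} for d | n (each is the fixed field of the unique index-d subgroup of Gal(F_{p^n}/F_p) ≅ Z/nZ). The divisors of n = 3 are {1, 3}, giving 2 subfields: F_{409^1}, F_{409^3}.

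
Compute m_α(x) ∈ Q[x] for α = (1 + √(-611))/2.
m_α(x) = x^2 - x + 153

From 2α - 1 = √(-611), squaring gives (2α - 1)^2 = -611, i.e. 4α^2 - 4α + 1 = -611, so α^2 - α + (1 + 611)/4 = 0. Since -611 ≡ 1 (mod 4), (1 + 611)/4 = 153 ∈ Z. The polynomial x^2 - x + 153 has discriminant 1 - 4·(153) = -611, which is not a perfect square in Q (d = -611 is squarefree and ≠ 1), so x^2 - x + 153 is irreducible over Q. It is the minimal polynomial of α.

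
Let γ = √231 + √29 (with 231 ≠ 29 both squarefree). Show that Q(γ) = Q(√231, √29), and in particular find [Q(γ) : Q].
[Q(γ) : Q] = 4 (equivalently, Q(γ) = Q(√231, √29))

Obviously Q(γ) ⊆ Q(√231, √29), and [Q(√231, √29):Q] = 4 (since 231, 29 are distinct squarefree integers > 1 with 6699 not a perfect square). To show equality we compute the minimal polynomial of γ. From γ = √231 + √29: γ^2 = 231 + 2√(6699) + 29 = 260 + 2√(6699), so γ^2 - 260 = 2√(6699); squaring, (γ^2 - 260)^2 = 4·6699, i.e. γ^4 - 520γ^2 + 67600 - 26796 = 0, i.e. γ^4 - 520γ^2 + 40804 = 0. So γ is a root of x^4 - 520x^2 + 40804. This polynomial is irreducible over Q: it has no rational root (each ±√231 ± √29 is irrational), and any factorization into two quadratics over Q would force √(6699) ∈ Q (pairing opposite roots) or √231, √29 ∈ Q (other pairings), all impossible. Hence [Q(γ):Q] = 4 = [Q(√231, √29):Q], so Q(γ) = Q(√231, √29).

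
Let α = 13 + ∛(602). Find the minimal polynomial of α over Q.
m_α(x) = x^3 - 39x^2 + 507x - 2799

Set β = α - 13 = ∛(602), so β^3 = 602. Then (α - 13)^3 - 602 = 0, i.e. α is a root of g(x) = (x - 13)^3 - 602 = x^3 - 39x^2 + 507x - 2799. Since g(x) = h(x - 13) where h(x) = x^3 - 602, and h is irreducible over Q (because 602 is not a perfect cube, so h has no rational root, and a monic cubic with no rational root is irreducible), g is also irreducible (irreducibility is preserved under the substitution x → x - 13). Hence m_α(x) = x^3 - 39x^2 + 507x - 2799.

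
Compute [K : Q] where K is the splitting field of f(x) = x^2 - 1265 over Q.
[K : Q] = 2

f(x) = x^2 - 1265 factors as (x - √1265)(x + √1265). The splitting field is K = Q(√1265). Since 1265 is squarefree and > 1, it is not a perfect square, so x^2 - 1265 is irreducible over Q and [Q(√1265) : Q] = 2. Hence [K : Q] = 2.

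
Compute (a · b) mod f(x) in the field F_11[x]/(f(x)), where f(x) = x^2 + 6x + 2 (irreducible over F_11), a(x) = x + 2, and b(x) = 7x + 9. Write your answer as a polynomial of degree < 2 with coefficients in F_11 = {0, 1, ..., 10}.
a · b ≡ 3x + 4 (mod f(x))

Multiply in F_11[x]: a(x)·b(x) = (x + 2)·(7x + 9) = 7x^2 + x + 7. This has degree ≥ 2, so divide by f(x) over F_11: 7x^2 + x + 7 = (7)·(x^2 + 6x + 2) + (3x + 4). Hence a·b ≡ 3x + 4 (mod f). (F_11[x]/(f) is a field with 11^2 = 121 elements since f is irreducible of degree 2.)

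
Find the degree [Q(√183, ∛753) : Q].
[Q(√183, ∛753) : Q] = 6

Let L = Q(√183, ∛753). Since Q(√183) ⊂ L and [Q(√183):Q] = 2, the tower law gives 2 | [L:Q]. Likewise Q(∛753) ⊂ L with [Q(∛753):Q] = 3 (because 753 is not a perfect cube), so 3 | [L:Q]. As gcd(2,3) = 1, [L:Q] is divisible by 6. Conversely L is generated over Q by √183 and ∛753, so [L:Q] ≤ 2·3 = 6. Therefore [Q(√183, ∛753) : Q] = 6.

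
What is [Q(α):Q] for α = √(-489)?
[Q(α):Q] = 2

[Q(α):Q] equals the degree of the minimal polynomial of α. Here α^2 = -489 and x^2 + 489 is irreducible (d = -489 is squarefree, ≠ 1, hence not a square), so deg(m_α) = 2. Thus [Q(α):Q] = 2.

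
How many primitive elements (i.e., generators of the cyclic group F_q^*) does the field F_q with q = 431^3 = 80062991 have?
There are φ(80062990) = 26345088 primitive elements

F_q^* is cyclic of order q - 1 = 80062990. A cyclic group of order m has exactly φ(m) generators. Here m = 80062990 = 2 · 5 · 7 · 43 · 67 · 397, so the number of primitive elements is φ(80062990) = 26345088.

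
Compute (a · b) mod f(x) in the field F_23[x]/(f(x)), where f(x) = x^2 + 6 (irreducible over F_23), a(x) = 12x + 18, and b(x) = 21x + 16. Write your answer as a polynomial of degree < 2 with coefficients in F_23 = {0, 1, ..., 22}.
a · b ≡ 18x + 18 (mod f(x))

Multiply in F_23[x]: a(x)·b(x) = (12x + 18)·(21x + 16) = 22x^2 + 18x + 12. This has degree ≥ 2, so divide by f(x) over F_23: 22x^2 + 18x + 12 = (22)·(x^2 + 6) + (18x + 18). Hence a·b ≡ 18x + 18 (mod f). (F_23[x]/(f) is a field with 23^2 = 529 elements since f is irreducible of degree 2.)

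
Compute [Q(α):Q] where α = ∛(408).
[Q(α):Q] = 3

The minimal polynomial of α is x^3 - 408, irreducible over Q since 408 is not a perfect cube (so x^3 - 408 has no rational root). Hence [Q(α):Q] = deg(m_α) = 3.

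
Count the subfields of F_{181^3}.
F_{181^3} has 2 subfields

The subfields of F_{p^n} are exactly the fields F_{p^d} for d | n (each is the fixed field of the unique index-d subgroup of Gal(F_{p^n}/F_p) ≅ Z/nZ). The divisors of n = 3 are {1, 3}, giving 2 subfields: F_{181^1}, F_{181^3}.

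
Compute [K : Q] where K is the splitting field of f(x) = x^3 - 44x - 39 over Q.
[K : Q] = 6

By the rational root test, any rational root of the monic integer polynomial f(x) = x^3 - 44x - 39 must be an integer dividing the constant term -39, i.e. one of ±{1, 3, 13, 39}. Evaluating: f(1) = -82, f(-1) = 4, f(3) = -144, f(-3) = 66, f(13) = 1586, f(-13) = -1664, f(39) = 57564, f(-39) = -57642; none is 0, so f has no rational root and is therefore irreducible over Q (a cubic with no linear factor over a field is irreducible). For an irreducible cubic, the Galois group is A_3 or S_3 according as the discriminant disc(f) = -4a^3 - 27b^2 = -4·(-44)^3 - 27·(-39)^2 = 299669 is or is not a square in Q. Here disc(f) = 299669 is not a perfect square in Q, so the Galois group of f over Q is not contained in A_3 and must be all of S_3. The splitting field has degree |S_3| = 6 over Q, so [K : Q] = 6.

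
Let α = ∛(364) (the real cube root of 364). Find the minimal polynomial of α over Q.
m_α(x) = x^3 - 364

α satisfies α^3 = 364, so x^3 - 364 annihilates α. By the rational root test, a rational root p/q (in lowest terms) of x^3 - 364 would satisfy p^3 = 364 q^3, forcing q = 1 and p^3 = 364; but 364 is not a perfect cube, contradiction. A monic cubic over Q with no rational root is irreducible (any nontrivial factorization would include a linear factor). Hence x^3 - 364 is the minimal polynomial of α, and in particular [Q(α):Q] = 3.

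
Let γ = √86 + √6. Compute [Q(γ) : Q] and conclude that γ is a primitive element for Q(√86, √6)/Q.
[Q(γ) : Q] = 4 (equivalently, Q(γ) = Q(√86, √6))

Obviously Q(γ) ⊆ Q(√86, √6), and [Q(√86, √6):Q] = 4 (since 86, 6 are distinct squarefree integers > 1 with 516 not a perfect square). To show equality we compute the minimal polynomial of γ. From γ = √86 + √6: γ^2 = 86 + 2√(516) + 6 = 92 + 2√(516), so γ^2 - 92 = 2√(516); squaring, (γ^2 - 92)^2 = 4·516, i.e. γ^4 - 184γ^2 + 8464 - 2064 = 0, i.e. γ^4 - 184γ^2 + 6400 = 0. So γ is a root of x^4 - 184x^2 + 6400. This polynomial is irreducible over Q: it has no rational root (each ±√86 ± √6 is irrational), and any factorization into two quadratics over Q would force √(516) ∈ Q (pairing opposite roots) or √86, √6 ∈ Q (other pairings), all impossible. Hence [Q(γ):Q] = 4 = [Q(√86, √6):Q], so Q(γ) = Q(√86, √6).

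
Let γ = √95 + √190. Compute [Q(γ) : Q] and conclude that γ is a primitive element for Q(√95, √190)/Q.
[Q(γ) : Q] = 4 (equivalently, Q(γ) = Q(√95, √190))

Obviously Q(γ) ⊆ Q(√95, √190), and [Q(√95, √190):Q] = 4 (since 95, 190 are distinct squarefree integers > 1 with 18050 not a perfect square). To show equality we compute the minimal polynomial of γ. From γ = √95 + √190: γ^2 = 95 + 2√(18050) + 190 = 285 + 2√(18050), so γ^2 - 285 = 2√(18050); squaring, (γ^2 - 285)^2 = 4·18050, i.e. γ^4 - 570γ^2 + 81225 - 72200 = 0, i.e. γ^4 - 570γ^2 + 9025 = 0. So γ is a root of x^4 - 570x^2 + 9025. This polynomial is irreducible over Q: it has no rational root (each ±√95 ± √190 is irrational), and any factorization into two quadratics over Q would force √(18050) ∈ Q (pairing opposite roots) or √95, √190 ∈ Q (other pairings), all impossible. Hence [Q(γ):Q] = 4 = [Q(√95, √190):Q], so Q(γ) = Q(√95, √190).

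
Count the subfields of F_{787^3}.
F_{787^3} has 2 subfields

The subfields of F_{p^n} are exactly the fields F_{p^d} for d | n (each is the fixed field of the unique index-d subgroup of Gal(F_{p^n}/F_p) ≅ Z/nZ). The divisors of n = 3 are {1, 3}, giving 2 subfields: F_{787^1}, F_{787^3}.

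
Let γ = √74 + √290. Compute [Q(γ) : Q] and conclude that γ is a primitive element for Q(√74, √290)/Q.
[Q(γ) : Q] = 4 (equivalently, Q(γ) = Q(√74, √290))

Obviously Q(γ) ⊆ Q(√74, √290), and [Q(√74, √290):Q] = 4 (since 74, 290 are distinct squarefree integers > 1 with 21460 not a perfect square). To show equality we compute the minimal polynomial of γ. From γ = √74 + √290: γ^2 = 74 + 2√(21460) + 290 = 364 + 2√(21460), so γ^2 - 364 = 2√(21460); squaring, (γ^2 - 364)^2 = 4·21460, i.e. γ^4 - 728γ^2 + 132496 - 85840 = 0, i.e. γ^4 - 728γ^2 + 46656 = 0. So γ is a root of x^4 - 728x^2 + 46656. This polynomial is irreducible over Q: it has no rational root (each ±√74 ± √290 is irrational), and any factorization into two quadratics over Q would force √(21460) ∈ Q (pairing opposite roots) or √74, √290 ∈ Q (other pairings), all impossible. Hence [Q(γ):Q] = 4 = [Q(√74, √290):Q], so Q(γ) = Q(√74, √290).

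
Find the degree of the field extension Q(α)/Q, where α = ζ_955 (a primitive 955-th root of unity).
[Q(α):Q] = 760

The minimal polynomial of ζ_955 over Q is the 955-th cyclotomic polynomial Φ_955(x), which is irreducible over Q and has degree φ(955) = 760. Hence [Q(α):Q] = φ(955) = 760.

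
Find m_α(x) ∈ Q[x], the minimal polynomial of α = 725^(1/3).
m_α(x) = x^3 - 725

α satisfies α^3 = 725, so x^3 - 725 annihilates α. By the rational root test, a rational root p/q (in lowest terms) of x^3 - 725 would satisfy p^3 = 725 q^3, forcing q = 1 and p^3 = 725; but 725 is not a perfect cube, contradiction. A monic cubic over Q with no rational root is irreducible (any nontrivial factorization would include a linear factor). Hence x^3 - 725 is the minimal polynomial of α, and in particular [Q(α):Q] = 3.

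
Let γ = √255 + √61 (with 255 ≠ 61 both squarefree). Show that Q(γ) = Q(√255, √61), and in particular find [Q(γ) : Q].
[Q(γ) : Q] = 4 (equivalently, Q(γ) = Q(√255, √61))

Obviously Q(γ) ⊆ Q(√255, √61), and [Q(√255, √61):Q] = 4 (since 255, 61 are distinct squarefree integers > 1 with 15555 not a perfect square). To show equality we compute the minimal polynomial of γ. From γ = √255 + √61: γ^2 = 255 + 2√(15555) + 61 = 316 + 2√(15555), so γ^2 - 316 = 2√(15555); squaring, (γ^2 - 316)^2 = 4·15555, i.e. γ^4 - 632γ^2 + 99856 - 62220 = 0, i.e. γ^4 - 632γ^2 + 37636 = 0. So γ is a root of x^4 - 632x^2 + 37636. This polynomial is irreducible over Q: it has no rational root (each ±√255 ± √61 is irrational), and any factorization into two quadratics over Q would force √(15555) ∈ Q (pairing opposite roots) or √255, √61 ∈ Q (other pairings), all impossible. Hence [Q(γ):Q] = 4 = [Q(√255, √61):Q], so Q(γ) = Q(√255, √61).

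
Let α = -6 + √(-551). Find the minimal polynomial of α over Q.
m_α(x) = x^2 + 12x + 587

From α + 6 = √(-551), squaring gives (α + 6)^2 = -551, i.e. α^2 + 12α + 36 = -551, so α^2 + 12α + 587 = 0. The discriminant of x^2 + 12x + 587 is (12)^2 - 4·(587) = 144 - 2348 = -2204, and 4·(-551) is not a perfect square in Q since -551 is squarefree and ≠ 1. Hence x^2 + 12x + 587 is irreducible over Q and is the minimal polynomial of α.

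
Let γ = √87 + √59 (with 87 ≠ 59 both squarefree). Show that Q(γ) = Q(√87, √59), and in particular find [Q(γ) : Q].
[Q(γ) : Q] = 4 (equivalently, Q(γ) = Q(√87, √59))

Obviously Q(γ) ⊆ Q(√87, √59), and [Q(√87, √59):Q] = 4 (since 87, 59 are distinct squarefree integers > 1 with 5133 not a perfect square). To show equality we compute the minimal polynomial of γ. From γ = √87 + √59: γ^2 = 87 + 2√(5133) + 59 = 146 + 2√(5133), so γ^2 - 146 = 2√(5133); squaring, (γ^2 - 146)^2 = 4·5133, i.e. γ^4 - 292γ^2 + 21316 - 20532 = 0, i.e. γ^4 - 292γ^2 + 784 = 0. So γ is a root of x^4 - 292x^2 + 784. This polynomial is irreducible over Q: it has no rational root (each ±√87 ± √59 is irrational), and any factorization into two quadratics over Q would force √(5133) ∈ Q (pairing opposite roots) or √87, √59 ∈ Q (other pairings), all impossible. Hence [Q(γ):Q] = 4 = [Q(√87, √59):Q], so Q(γ) = Q(√87, √59).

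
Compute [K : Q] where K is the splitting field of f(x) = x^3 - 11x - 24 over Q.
[K : Q] = 6

By the rational root test, any rational root of the monic integer polynomial f(x) = x^3 - 11x - 24 must be an integer dividing the constant term -24, i.e. one of ±{1, 2, 3, 4, 6, 8, 12, 24}. Evaluating: f(1) = -34, f(-1) = -14, f(2) = -38, f(-2) = -10, f(3) = -30, f(-3) = -18, f(4) = -4, f(-4) = -44, f(6) = 126, f(-6) = -174, f(8) = 400, f(-8) = -448, f(12) = 1572, f(-12) = -1620, f(24) = 13536, f(-24) = -13584; none is 0, so f has no rational root and is therefore irreducible over Q (a cubic with no linear factor over a field is irreducible). For an irreducible cubic, the Galois group is A_3 or S_3 according as the discriminant disc(f) = -4a^3 - 27b^2 = -4·(-11)^3 - 27·(-24)^2 = -10228 is or is not a square in Q. Here disc(f) = -10228 is not a perfect square in Q, so the Galois group of f over Q is not contained in A_3 and must be all of S_3. The splitting field has degree |S_3| = 6 over Q, so [K : Q] = 6.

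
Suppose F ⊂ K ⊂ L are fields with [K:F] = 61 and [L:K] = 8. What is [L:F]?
[L:F] = 488

The tower law says that for any tower of field extensions F ⊂ K ⊂ L with finite degrees, [L:F] = [L:K] · [K:F]. Here this gives [L:F] = 8 · 61 = 488.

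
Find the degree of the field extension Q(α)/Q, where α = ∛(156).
[Q(α):Q] = 3

The minimal polynomial of α is x^3 - 156, irreducible over Q since 156 is not a perfect cube (so x^3 - 156 has no rational root). Hence [Q(α):Q] = deg(m_α) = 3.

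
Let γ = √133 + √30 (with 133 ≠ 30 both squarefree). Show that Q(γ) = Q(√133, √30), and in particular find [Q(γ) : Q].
[Q(γ) : Q] = 4 (equivalently, Q(γ) = Q(√133, √30))

Obviously Q(γ) ⊆ Q(√133, √30), and [Q(√133, √30):Q] = 4 (since 133, 30 are distinct squarefree integers > 1 with 3990 not a perfect square). To show equality we compute the minimal polynomial of γ. From γ = √133 + √30: γ^2 = 133 + 2√(3990) + 30 = 163 + 2√(3990), so γ^2 - 163 = 2√(3990); squaring, (γ^2 - 163)^2 = 4·3990, i.e. γ^4 - 326γ^2 + 26569 - 15960 = 0, i.e. γ^4 - 326γ^2 + 10609 = 0. So γ is a root of x^4 - 326x^2 + 10609. This polynomial is irreducible over Q: it has no rational root (each ±√133 ± √30 is irrational), and any factorization into two quadratics over Q would force √(3990) ∈ Q (pairing opposite roots) or √133, √30 ∈ Q (other pairings), all impossible. Hence [Q(γ):Q] = 4 = [Q(√133, √30):Q], so Q(γ) = Q(√133, √30).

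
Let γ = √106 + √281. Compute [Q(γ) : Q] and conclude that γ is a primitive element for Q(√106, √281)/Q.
[Q(γ) : Q] = 4 (equivalently, Q(γ) = Q(√106, √281))

Obviously Q(γ) ⊆ Q(√106, √281), and [Q(√106, √281):Q] = 4 (since 106, 281 are distinct squarefree integers > 1 with 29786 not a perfect square). To show equality we compute the minimal polynomial of γ. From γ = √106 + √281: γ^2 = 106 + 2√(29786) + 281 = 387 + 2√(29786), so γ^2 - 387 = 2√(29786); squaring, (γ^2 - 387)^2 = 4·29786, i.e. γ^4 - 774γ^2 + 149769 - 119144 = 0, i.e. γ^4 - 774γ^2 + 30625 = 0. So γ is a root of x^4 - 774x^2 + 30625. This polynomial is irreducible over Q: it has no rational root (each ±√106 ± √281 is irrational), and any factorization into two quadratics over Q would force √(29786) ∈ Q (pairing opposite roots) or √106, √281 ∈ Q (other pairings), all impossible. Hence [Q(γ):Q] = 4 = [Q(√106, √281):Q], so Q(γ) = Q(√106, √281).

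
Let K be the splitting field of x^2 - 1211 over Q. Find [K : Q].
[K : Q] = 2

f(x) = x^2 - 1211 factors as (x - √1211)(x + √1211). The splitting field is K = Q(√1211). Since 1211 is squarefree and > 1, it is not a perfect square, so x^2 - 1211 is irreducible over Q and [Q(√1211) : Q] = 2. Hence [K : Q] = 2.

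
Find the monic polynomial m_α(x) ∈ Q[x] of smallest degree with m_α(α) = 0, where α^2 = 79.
m_α(x) = x^2 - 79

α satisfies α^2 - 79 = 0, so x^2 - 79 annihilates α. Since d = 79 is squarefree and ≠ 1, it is not a perfect square in Q, so x^2 - 79 has no rational root and is therefore irreducible over Q (a degree-2 polynomial over a field is irreducible iff it has no root). Hence m_α(x) = x^2 - 79.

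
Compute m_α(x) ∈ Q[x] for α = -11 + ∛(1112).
m_α(x) = x^3 + 33x^2 + 363x + 219

Set β = α + 11 = ∛(1112), so β^3 = 1112. Then (α + 11)^3 - 1112 = 0, i.e. α is a root of g(x) = (x + 11)^3 - 1112 = x^3 + 33x^2 + 363x + 219. Since g(x) = h(x + 11) where h(x) = x^3 - 1112, and h is irreducible over Q (because 1112 is not a perfect cube, so h has no rational root, and a monic cubic with no rational root is irreducible), g is also irreducible (irreducibility is preserved under the substitution x → x + 11). Hence m_α(x) = x^3 + 33x^2 + 363x + 219.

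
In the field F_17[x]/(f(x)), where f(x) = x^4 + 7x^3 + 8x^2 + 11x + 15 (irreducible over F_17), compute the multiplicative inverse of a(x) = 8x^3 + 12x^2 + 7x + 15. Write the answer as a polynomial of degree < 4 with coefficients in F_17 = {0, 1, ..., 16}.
a(x)^(-1) ≡ 6x^3 + 14x^2 + 2x + 13 (mod f(x))

Since f is irreducible over F_17, F_17[x]/(f) is a field and a(x) ≠ 0 has an inverse. Apply the extended Euclidean algorithm to f(x) and a(x) in F_17[x]: f(x) = (15x + 6)·a(x) + (x^2 + 16x + 10);  a(x) = (8x + 3)·(x^2 + 16x + 10) + (15x + 2);  (x^2 + 16x + 10) = (8x)·(15x + 2) + (10). The last nonzero remainder is the constant 10 = gcd(f, a) in F_17. Back-substituting through the division chain expresses 10 = s(x)·a(x) + t(x)·f(x) with s(x) ≡ 9x^3 + 4x^2 + 3x + 11 (mod f), so (9x^3 + 4x^2 + 3x + 11)·a(x) ≡ 10 (mod f). Multiplying by 10^(-1) ≡ 12 in F_17 gives a(x)^(-1) ≡ 12·(9x^3 + 4x^2 + 3x + 11) ≡ 6x^3 + 14x^2 + 2x + 13 (mod f). Check: (8x^3 + 12x^2 + 7x + 15)·(6x^3 + 14x^2 + 2x + 13) = 14x^6 + 14x^5 + 5x^4 + 10x^3 + 6x^2 + 2x + 8 ≡ 1 (mod x^4 + 7x^3 + 8x^2 + 11x + 15).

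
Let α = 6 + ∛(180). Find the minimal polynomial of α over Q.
m_α(x) = x^3 - 18x^2 + 108x - 396

Set β = α - 6 = ∛(180), so β^3 = 180. Then (α - 6)^3 - 180 = 0, i.e. α is a root of g(x) = (x - 6)^3 - 180 = x^3 - 18x^2 + 108x - 396. Since g(x) = h(x - 6) where h(x) = x^3 - 180, and h is irreducible over Q (because 180 is not a perfect cube, so h has no rational root, and a monic cubic with no rational root is irreducible), g is also irreducible (irreducibility is preserved under the substitution x → x - 6). Hence m_α(x) = x^3 - 18x^2 + 108x - 396.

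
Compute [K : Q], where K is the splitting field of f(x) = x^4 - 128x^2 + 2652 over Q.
[K : Q] = 4

Solving the quadratic in x^2: x^2 = (128 ± √(128^2 - 4·2652))/2 = (128 ± √5776)/2 = (128 ± 76)/2, giving x^2 = 26 or x^2 = 102. So f(x) = (x^2 - 26)(x^2 - 102) and the roots of f are ±√26, ±√102. Hence the splitting field is K = Q(√26, √102). Since 26 and 102 are distinct squarefree integers > 1, their product 2652 is not a perfect square, so √102 ∉ Q(√26). By the tower law [K:Q] = [Q(√26,√102):Q(√26)] · [Q(√26):Q] = 2 · 2 = 4.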